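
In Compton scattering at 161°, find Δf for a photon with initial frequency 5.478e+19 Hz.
2.537e+19 Hz (decrease)

Convert frequency to wavelength (c = 299792458 m/s):
λ₀ = c/f₀ = 299792458/5.478e+19 = 5.4726626e-12 m = 5.4727 pm

Calculate Compton shift:
Δλ = λ_C(1 - cos(161°)) = 4.7204 pm

Final wavelength:
λ' = λ₀ + Δλ = 5.4727 + 4.7204 = 10.1931 pm

Final frequency:
f' = c/λ' = 299792458/1.0193094e-11 = 2.9411330e+19 Hz

Frequency shift (decrease):
Δf = f₀ - f' = 5.478e+19 - 2.9411330e+19 = 2.537e+19 Hz

(Intermediate values are shown rounded; full precision is carried through to the final answer.)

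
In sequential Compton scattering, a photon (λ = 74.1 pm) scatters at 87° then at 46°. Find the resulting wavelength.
77.1402 pm

Apply Compton shift twice:

First scattering at θ₁ = 87°:
Δλ₁ = λ_C(1 - cos(87°))
Δλ₁ = 2.4263 × 0.9477
Δλ₁ = 2.2993 pm

After first scattering:
λ₁ = 74.1 + 2.2993 = 76.3993 pm

Second scattering at θ₂ = 46°:
Δλ₂ = λ_C(1 - cos(46°))
Δλ₂ = 2.4263 × 0.3053
Δλ₂ = 0.7409 pm

Final wavelength:
λ₂ = 76.3993 + 0.7409 = 77.1402 pm

Total shift: Δλ_total = 2.2993 + 0.7409 = 3.0402 pm

(Intermediate values are shown rounded; full precision is carried through to the final answer.)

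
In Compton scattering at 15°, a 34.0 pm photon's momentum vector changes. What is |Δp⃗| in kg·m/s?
5.0815e-24 kg·m/s

Photon momentum magnitude is p = h/λ.

Initial momentum:
p₀ = h/λ = 6.6261e-34/3.4000e-11 = 1.9488e-23 kg·m/s

After scattering:
λ' = λ + Δλ = 34.0 + 0.0827 = 34.0827 pm
p' = h/λ' = 6.6261e-34/3.4083e-11 = 1.9441e-23 kg·m/s

Momentum is a vector; the scattered photon's direction makes angle θ = 15° with the incident direction. The magnitude of the vector change Δp⃗ = p⃗₀ − p⃗' is found from the law of cosines:
|Δp⃗|² = p₀² + p'² − 2p₀p'cos θ
|Δp⃗|² = (1.9488e-23)² + (1.9441e-23)² − 2·1.9488e-23·1.9441e-23·cos(15°)
|Δp⃗| = 5.0815e-24 kg·m/s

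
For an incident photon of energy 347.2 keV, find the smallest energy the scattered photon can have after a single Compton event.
147.1868 keV (at θ = 180°)

The scattered photon has minimum energy when its wavelength is maximum, i.e., when the Compton shift Δλ = λ_C(1 − cos θ) is maximum. This occurs at θ = 180° (backscattering), giving Δλ_max = 2λ_C = 4.8526 pm.

Initial wavelength: λ₀ = hc/E₀ = 3.5710 pm
Maximum final wavelength: λ'_max = λ₀ + 2λ_C = 3.5710 + 4.8526 = 8.4236 pm
Minimum final energy: E'_min = hc/λ'_max = 147.1868 keV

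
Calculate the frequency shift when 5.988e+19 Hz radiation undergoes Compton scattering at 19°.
1.540e+18 Hz (decrease)

Convert frequency to wavelength (c = 299792458 m/s):
λ₀ = c/f₀ = 299792458/5.988e+19 = 5.0065541e-12 m = 5.0066 pm

Calculate Compton shift:
Δλ = λ_C(1 - cos(19°)) = 0.1322 pm

Final wavelength:
λ' = λ₀ + Δλ = 5.0066 + 0.1322 = 5.1387 pm

Final frequency:
f' = c/λ' = 299792458/5.1387429e-12 = 5.8339649e+19 Hz

Frequency shift (decrease):
Δf = f₀ - f' = 5.988e+19 - 5.8339649e+19 = 1.540e+18 Hz

(Intermediate values are shown rounded; full precision is carried through to the final answer.)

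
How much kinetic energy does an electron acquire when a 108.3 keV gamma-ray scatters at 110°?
23.9821 keV

By energy conservation: K_e = E_initial - E_final

First find the scattered photon energy:
Initial wavelength: λ = hc/E = 11.4482 pm
Compton shift: Δλ = λ_C(1 - cos(110°)) = 3.2562 pm
Final wavelength: λ' = 11.4482 + 3.2562 = 14.7044 pm
Final photon energy: E' = hc/λ' = 84.3179 keV

Electron kinetic energy:
K_e = E - E' = 108.3000 - 84.3179 = 23.9821 keV

(Intermediate values are shown rounded; full precision is carried through to the final answer.)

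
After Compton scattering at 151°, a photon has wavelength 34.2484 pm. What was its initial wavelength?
29.7000 pm

From λ' = λ + Δλ, we have λ = λ' - Δλ

First calculate the Compton shift:
Δλ = λ_C(1 - cos θ)
Δλ = 2.4263 × (1 - cos(151°))
Δλ = 2.4263 × 1.8746
Δλ = 4.5484 pm

Initial wavelength:
λ = λ' - Δλ
λ = 34.2484 - 4.5484
λ = 29.7000 pm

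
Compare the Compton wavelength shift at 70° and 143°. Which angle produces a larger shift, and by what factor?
143° produces the larger shift by a factor of 2.734

Calculate both shifts using Δλ = λ_C(1 - cos θ):

For θ₁ = 70°:
Δλ₁ = 2.4263 × (1 - cos(70°))
Δλ₁ = 2.4263 × 0.6580
Δλ₁ = 1.5965 pm

For θ₂ = 143°:
Δλ₂ = 2.4263 × (1 - cos(143°))
Δλ₂ = 2.4263 × 1.7986
Δλ₂ = 4.3640 pm

The 143° angle produces the larger shift.
Ratio: 4.3640/1.5965 = 2.734

(Intermediate values are shown rounded; full precision is carried through to the final answer.)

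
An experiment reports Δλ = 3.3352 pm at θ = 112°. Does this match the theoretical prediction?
Yes, consistent

Calculate the expected shift for θ = 112°:

Δλ_expected = λ_C(1 - cos(112°))
Δλ_expected = 2.4263 × (1 - cos(112°))
Δλ_expected = 2.4263 × 1.3746
Δλ_expected = 3.3352 pm

Given shift: 3.3352 pm
Expected shift: 3.3352 pm
Difference: 0.0000 pm

The values match. This is consistent with Compton scattering at the stated angle.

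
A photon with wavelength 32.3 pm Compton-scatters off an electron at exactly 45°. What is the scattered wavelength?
33.0106 pm

Using the Compton formula: λ' = λ + λ_C(1 − cos θ)

For θ = 45°, cos θ = √2/2 (exact) ≈ 0.7071, so:
1 − cos 45° = 1 − (√2/2) ≈ 0.2929

Δλ = λ_C × 0.2929 = 2.4263 × 0.2929 = 0.7106 pm

λ' = 32.3 + 0.7106 = 33.0106 pm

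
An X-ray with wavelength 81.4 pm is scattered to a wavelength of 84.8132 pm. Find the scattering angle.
114.00°

First find the wavelength shift:
Δλ = λ' - λ = 84.8132 - 81.4 = 3.4132 pm

Using Δλ = λ_C(1 - cos θ), with λ_C = h/(m_e·c) ≈ 2.42631024 pm:
cos θ = 1 - Δλ/λ_C
cos θ = 1 - 3.4132/2.42631024
cos θ = -0.406745

θ = arccos(-0.406745)
θ = 114.00°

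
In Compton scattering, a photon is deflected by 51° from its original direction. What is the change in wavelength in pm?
0.8994 pm

Using the Compton scattering formula:
Δλ = λ_C(1 - cos θ)

where λ_C = h/(m_e·c) ≈ 2.4263 pm is the Compton wavelength of an electron.

For θ = 51°:
cos(51°) = 0.6293
1 - cos(51°) = 0.3707

Δλ = 2.4263 × 0.3707
Δλ = 0.8994 pm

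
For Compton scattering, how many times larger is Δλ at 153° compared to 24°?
153° produces the larger shift by a factor of 21.873

Calculate both shifts using Δλ = λ_C(1 - cos θ):

For θ₁ = 24°:
Δλ₁ = 2.4263 × (1 - cos(24°))
Δλ₁ = 2.4263 × 0.0865
Δλ₁ = 0.2098 pm

For θ₂ = 153°:
Δλ₂ = 2.4263 × (1 - cos(153°))
Δλ₂ = 2.4263 × 1.8910
Δλ₂ = 4.5882 pm

The 153° angle produces the larger shift.
Ratio: 4.5882/0.2098 = 21.873

(Intermediate values are shown rounded; full precision is carried through to the final answer.)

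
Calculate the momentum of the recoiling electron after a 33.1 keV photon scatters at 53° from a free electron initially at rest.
1.5593e-23 kg·m/s

The electron is initially at rest, so by conservation of momentum:
p⃗_e = p⃗₀ − p⃗'  (incident photon momentum minus scattered photon momentum)

Photon momentum magnitudes (p = h/λ = E/c):
λ₀ = hc/E₀ = 37.4575 pm → p₀ = h/λ₀ = 1.7690e-23 kg·m/s
Δλ = λ_C(1 − cos 53°) = 0.9661 pm
λ' = 38.4236 pm → p' = h/λ' = 1.7245e-23 kg·m/s

The scattered photon makes angle θ = 53° with the incident direction, so by the law of cosines:
|p⃗_e|² = p₀² + p'² − 2p₀p'cos θ
|p⃗_e|² = (1.7690e-23)² + (1.7245e-23)² − 2·1.7690e-23·1.7245e-23·cos(53°)
|p⃗_e| = 1.5593e-23 kg·m/s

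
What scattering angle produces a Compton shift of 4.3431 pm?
142.19°

From the Compton formula Δλ = λ_C(1 - cos θ), we can solve for θ:

cos θ = 1 - Δλ/λ_C

Given:
- Δλ = 4.3431 pm
- λ_C = h/(m_e·c) ≈ 2.42631024 pm

cos θ = 1 - 4.3431/2.42631024
cos θ = 1 - 1.790002
cos θ = -0.790002

θ = arccos(-0.790002)
θ = 142.19°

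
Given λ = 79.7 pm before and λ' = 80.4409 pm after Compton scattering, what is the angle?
46.00°

First find the wavelength shift:
Δλ = λ' - λ = 80.4409 - 79.7 = 0.7409 pm

Using Δλ = λ_C(1 - cos θ), with λ_C = h/(m_e·c) ≈ 2.42631024 pm:
cos θ = 1 - Δλ/λ_C
cos θ = 1 - 0.7409/2.42631024
cos θ = 0.694639

θ = arccos(0.694639)
θ = 46.00°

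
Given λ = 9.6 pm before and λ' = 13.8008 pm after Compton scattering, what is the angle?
137.00°

First find the wavelength shift:
Δλ = λ' - λ = 13.8008 - 9.6 = 4.2008 pm

Using Δλ = λ_C(1 - cos θ), with λ_C = h/(m_e·c) ≈ 2.42631024 pm:
cos θ = 1 - Δλ/λ_C
cos θ = 1 - 4.2008/2.42631024
cos θ = -0.731353

θ = arccos(-0.731353)
θ = 137.00°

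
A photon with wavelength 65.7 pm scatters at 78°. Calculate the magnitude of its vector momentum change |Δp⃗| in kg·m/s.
1.2515e-23 kg·m/s

Photon momentum magnitude is p = h/λ.

Initial momentum:
p₀ = h/λ = 6.6261e-34/6.5700e-11 = 1.0085e-23 kg·m/s

After scattering:
λ' = λ + Δλ = 65.7 + 1.9219 = 67.6219 pm
p' = h/λ' = 6.6261e-34/6.7622e-11 = 9.7987e-24 kg·m/s

Momentum is a vector; the scattered photon's direction makes angle θ = 78° with the incident direction. The magnitude of the vector change Δp⃗ = p⃗₀ − p⃗' is found from the law of cosines:
|Δp⃗|² = p₀² + p'² − 2p₀p'cos θ
|Δp⃗|² = (1.0085e-23)² + (9.7987e-24)² − 2·1.0085e-23·9.7987e-24·cos(78°)
|Δp⃗| = 1.2515e-23 kg·m/s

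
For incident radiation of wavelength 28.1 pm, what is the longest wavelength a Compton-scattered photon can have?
32.9526 pm (at θ = 180°)

The Compton shift is Δλ = λ_C(1 − cos θ).

Since cos θ ranges from −1 to 1, the factor (1 − cos θ) ranges from 0 to 2; the maximum shift occurs at θ = 180° (backscattering):
Δλ_max = 2λ_C = 2 × 2.4263 pm = 4.8526 pm

Maximum scattered wavelength:
λ'_max = λ₀ + Δλ_max = 28.1 + 4.8526 = 32.9526 pm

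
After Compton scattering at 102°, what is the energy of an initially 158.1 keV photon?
115.0889 keV

First convert energy to wavelength:
λ = hc/E, with hc ≈ 1239.842 keV·pm (i.e. 1239.842 eV·nm)

For E = 158.1 keV = 158100 eV:
λ = 1239.842 keV·pm / 158.1 keV
λ = 7.8421 pm

Calculate the Compton shift:
Δλ = λ_C(1 - cos(102°)) = 2.4263 × 1.2079
Δλ = 2.9308 pm

Final wavelength:
λ' = 7.8421 + 2.9308 = 10.7729 pm

Final energy:
E' = hc/λ' = 1239.842 / 10.7729 = 115.0889 keV

(Intermediate values are shown rounded; full precision is carried through to the final answer.)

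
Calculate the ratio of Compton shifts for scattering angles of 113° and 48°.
113° produces the larger shift by a factor of 4.203

Calculate both shifts using Δλ = λ_C(1 - cos θ):

For θ₁ = 48°:
Δλ₁ = 2.4263 × (1 - cos(48°))
Δλ₁ = 2.4263 × 0.3309
Δλ₁ = 0.8028 pm

For θ₂ = 113°:
Δλ₂ = 2.4263 × (1 - cos(113°))
Δλ₂ = 2.4263 × 1.3907
Δλ₂ = 3.3743 pm

The 113° angle produces the larger shift.
Ratio: 3.3743/0.8028 = 4.203

(Intermediate values are shown rounded; full precision is carried through to the final answer.)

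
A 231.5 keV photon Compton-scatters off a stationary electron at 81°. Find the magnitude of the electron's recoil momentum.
1.4091e-22 kg·m/s

The electron is initially at rest, so by conservation of momentum:
p⃗_e = p⃗₀ − p⃗'  (incident photon momentum minus scattered photon momentum)

Photon momentum magnitudes (p = h/λ = E/c):
λ₀ = hc/E₀ = 5.3557 pm → p₀ = h/λ₀ = 1.2372e-22 kg·m/s
Δλ = λ_C(1 − cos 81°) = 2.0468 pm
λ' = 7.4024 pm → p' = h/λ' = 8.9512e-23 kg·m/s

The scattered photon makes angle θ = 81° with the incident direction, so by the law of cosines:
|p⃗_e|² = p₀² + p'² − 2p₀p'cos θ
|p⃗_e|² = (1.2372e-22)² + (8.9512e-23)² − 2·1.2372e-22·8.9512e-23·cos(81°)
|p⃗_e| = 1.4091e-22 kg·m/s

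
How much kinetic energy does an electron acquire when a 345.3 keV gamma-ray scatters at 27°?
23.6870 keV

By energy conservation: K_e = E_initial - E_final

First find the scattered photon energy:
Initial wavelength: λ = hc/E = 3.5906 pm
Compton shift: Δλ = λ_C(1 - cos(27°)) = 0.2645 pm
Final wavelength: λ' = 3.5906 + 0.2645 = 3.8551 pm
Final photon energy: E' = hc/λ' = 321.6130 keV

Electron kinetic energy:
K_e = E - E' = 345.3000 - 321.6130 = 23.6870 keV

(Intermediate values are shown rounded; full precision is carried through to the final answer.)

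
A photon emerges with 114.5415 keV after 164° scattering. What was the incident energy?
204.4000 keV

Convert final energy to wavelength (hc ≈ 1239.842 keV·pm):
λ' = hc/E' = 1239.842 / 114.5415 = 10.8244 pm

Calculate the Compton shift:
Δλ = λ_C(1 - cos(164°))
Δλ = 2.4263 × (1 - cos(164°))
Δλ = 4.7586 pm

Initial wavelength:
λ = λ' - Δλ = 10.8244 - 4.7586 = 6.0658 pm

Initial energy:
E = hc/λ = 1239.842 / 6.0658 = 204.4000 keV

(Intermediate values are shown rounded; full precision is carried through to the final answer.)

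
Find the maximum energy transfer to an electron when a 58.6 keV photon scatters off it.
10.9327 keV

Maximum energy transfer occurs at θ = 180° (backscattering).

Initial photon: E₀ = 58.6 keV → λ₀ = 21.1577 pm

Maximum Compton shift (at 180°):
Δλ_max = 2λ_C = 2 × 2.4263 = 4.8526 pm

Final wavelength:
λ' = 21.1577 + 4.8526 = 26.0103 pm

Minimum photon energy (maximum energy to electron):
E'_min = hc/λ' = 47.6673 keV

Maximum electron kinetic energy:
K_max = E₀ - E'_min = 58.6000 - 47.6673 = 10.9327 keV

(Intermediate values are shown rounded; full precision is carried through to the final answer.)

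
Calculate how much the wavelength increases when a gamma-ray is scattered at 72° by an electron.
1.6765 pm

Using the Compton scattering formula:
Δλ = λ_C(1 - cos θ)

where λ_C = h/(m_e·c) ≈ 2.4263 pm is the Compton wavelength of an electron.

For θ = 72°:
cos(72°) = 0.3090
1 - cos(72°) = 0.6910

Δλ = 2.4263 × 0.6910
Δλ = 1.6765 pm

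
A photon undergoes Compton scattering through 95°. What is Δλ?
2.6378 pm

Using the Compton scattering formula:
Δλ = λ_C(1 - cos θ)

where λ_C = h/(m_e·c) ≈ 2.4263 pm is the Compton wavelength of an electron.

For θ = 95°:
cos(95°) = -0.0872
1 - cos(95°) = 1.0872

Δλ = 2.4263 × 1.0872
Δλ = 2.6378 pm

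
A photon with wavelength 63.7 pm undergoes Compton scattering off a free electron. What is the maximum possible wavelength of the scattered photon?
68.5526 pm (at θ = 180°)

The Compton shift is Δλ = λ_C(1 − cos θ).

Since cos θ ranges from −1 to 1, the factor (1 − cos θ) ranges from 0 to 2; the maximum shift occurs at θ = 180° (backscattering):
Δλ_max = 2λ_C = 2 × 2.4263 pm = 4.8526 pm

Maximum scattered wavelength:
λ'_max = λ₀ + Δλ_max = 63.7 + 4.8526 = 68.5526 pm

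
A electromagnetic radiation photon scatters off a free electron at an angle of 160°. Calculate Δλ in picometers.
4.7063 pm

Using the Compton scattering formula:
Δλ = λ_C(1 - cos θ)

where λ_C = h/(m_e·c) ≈ 2.4263 pm is the Compton wavelength of an electron.

For θ = 160°:
cos(160°) = -0.9397
1 - cos(160°) = 1.9397

Δλ = 2.4263 × 1.9397
Δλ = 4.7063 pm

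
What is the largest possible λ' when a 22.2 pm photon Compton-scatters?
27.0526 pm (at θ = 180°)

The Compton shift is Δλ = λ_C(1 − cos θ).

Since cos θ ranges from −1 to 1, the factor (1 − cos θ) ranges from 0 to 2; the maximum shift occurs at θ = 180° (backscattering):
Δλ_max = 2λ_C = 2 × 2.4263 pm = 4.8526 pm

Maximum scattered wavelength:
λ'_max = λ₀ + Δλ_max = 22.2 + 4.8526 = 27.0526 pm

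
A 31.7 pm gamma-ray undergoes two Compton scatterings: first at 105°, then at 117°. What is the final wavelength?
38.2821 pm

Apply Compton shift twice:

First scattering at θ₁ = 105°:
Δλ₁ = λ_C(1 - cos(105°))
Δλ₁ = 2.4263 × 1.2588
Δλ₁ = 3.0543 pm

After first scattering:
λ₁ = 31.7 + 3.0543 = 34.7543 pm

Second scattering at θ₂ = 117°:
Δλ₂ = λ_C(1 - cos(117°))
Δλ₂ = 2.4263 × 1.4540
Δλ₂ = 3.5278 pm

Final wavelength:
λ₂ = 34.7543 + 3.5278 = 38.2821 pm

Total shift: Δλ_total = 3.0543 + 3.5278 = 6.5821 pm

(Intermediate values are shown rounded; full precision is carried through to the final answer.)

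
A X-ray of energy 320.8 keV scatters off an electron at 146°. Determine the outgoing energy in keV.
149.3308 keV

First convert energy to wavelength:
λ = hc/E, with hc ≈ 1239.842 keV·pm (i.e. 1239.842 eV·nm)

For E = 320.8 keV = 320800 eV:
λ = 1239.842 keV·pm / 320.8 keV
λ = 3.8648 pm

Calculate the Compton shift:
Δλ = λ_C(1 - cos(146°)) = 2.4263 × 1.8290
Δλ = 4.4378 pm

Final wavelength:
λ' = 3.8648 + 4.4378 = 8.3027 pm

Final energy:
E' = hc/λ' = 1239.842 / 8.3027 = 149.3308 keV

(Intermediate values are shown rounded; full precision is carried through to the final answer.)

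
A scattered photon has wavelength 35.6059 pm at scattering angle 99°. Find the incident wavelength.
32.8000 pm

From λ' = λ + Δλ, we have λ = λ' - Δλ

First calculate the Compton shift:
Δλ = λ_C(1 - cos θ)
Δλ = 2.4263 × (1 - cos(99°))
Δλ = 2.4263 × 1.1564
Δλ = 2.8059 pm

Initial wavelength:
λ = λ' - Δλ
λ = 35.6059 - 2.8059
λ = 32.8000 pm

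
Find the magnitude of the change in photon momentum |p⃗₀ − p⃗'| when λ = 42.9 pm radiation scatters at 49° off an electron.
1.2691e-23 kg·m/s

Photon momentum magnitude is p = h/λ.

Initial momentum:
p₀ = h/λ = 6.6261e-34/4.2900e-11 = 1.5445e-23 kg·m/s

After scattering:
λ' = λ + Δλ = 42.9 + 0.8345 = 43.7345 pm
p' = h/λ' = 6.6261e-34/4.3735e-11 = 1.5151e-23 kg·m/s

Momentum is a vector; the scattered photon's direction makes angle θ = 49° with the incident direction. The magnitude of the vector change Δp⃗ = p⃗₀ − p⃗' is found from the law of cosines:
|Δp⃗|² = p₀² + p'² − 2p₀p'cos θ
|Δp⃗|² = (1.5445e-23)² + (1.5151e-23)² − 2·1.5445e-23·1.5151e-23·cos(49°)
|Δp⃗| = 1.2691e-23 kg·m/s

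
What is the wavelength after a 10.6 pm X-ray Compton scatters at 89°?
12.9840 pm

Using the Compton scattering formula:
λ' = λ + Δλ = λ + λ_C(1 - cos θ)

Given:
- Initial wavelength λ = 10.6 pm
- Scattering angle θ = 89°
- Compton wavelength λ_C ≈ 2.4263 pm

Calculate the shift:
Δλ = 2.4263 × (1 - cos(89°))
Δλ = 2.4263 × 0.9825
Δλ = 2.3840 pm

Final wavelength:
λ' = 10.6 + 2.3840 = 12.9840 pm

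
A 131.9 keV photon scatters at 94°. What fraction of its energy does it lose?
0.2164 (or 21.64%)

Calculate initial and final photon energies:

Initial: E₀ = 131.9 keV → λ₀ = 9.3999 pm
Compton shift: Δλ = 2.5956 pm
Final wavelength: λ' = 11.9954 pm
Final energy: E' = 103.3596 keV

Fractional energy loss:
(E₀ - E')/E₀ = (131.9000 - 103.3596)/131.9000
= 28.5404/131.9000
= 0.2164
= 21.64%

(Intermediate values are shown rounded; full precision is carried through to the final answer.)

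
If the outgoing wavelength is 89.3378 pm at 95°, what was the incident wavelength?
86.7000 pm

From λ' = λ + Δλ, we have λ = λ' - Δλ

First calculate the Compton shift:
Δλ = λ_C(1 - cos θ)
Δλ = 2.4263 × (1 - cos(95°))
Δλ = 2.4263 × 1.0872
Δλ = 2.6378 pm

Initial wavelength:
λ = λ' - Δλ
λ = 89.3378 - 2.6378
λ = 86.7000 pm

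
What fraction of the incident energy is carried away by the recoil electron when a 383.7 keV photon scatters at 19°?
0.0393 (or 3.93%)

Calculate initial and final photon energies:

Initial: E₀ = 383.7 keV → λ₀ = 3.2313 pm
Compton shift: Δλ = 0.1322 pm
Final wavelength: λ' = 3.3635 pm
Final energy: E' = 368.6201 keV

Fractional energy loss:
(E₀ - E')/E₀ = (383.7000 - 368.6201)/383.7000
= 15.0799/383.7000
= 0.0393
= 3.93%

(Intermediate values are shown rounded; full precision is carried through to the final answer.)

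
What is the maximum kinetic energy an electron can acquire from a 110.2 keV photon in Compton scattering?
33.2077 keV

Maximum energy transfer occurs at θ = 180° (backscattering).

Initial photon: E₀ = 110.2 keV → λ₀ = 11.2508 pm

Maximum Compton shift (at 180°):
Δλ_max = 2λ_C = 2 × 2.4263 = 4.8526 pm

Final wavelength:
λ' = 11.2508 + 4.8526 = 16.1035 pm

Minimum photon energy (maximum energy to electron):
E'_min = hc/λ' = 76.9923 keV

Maximum electron kinetic energy:
K_max = E₀ - E'_min = 110.2000 - 76.9923 = 33.2077 keV

(Intermediate values are shown rounded; full precision is carried through to the final answer.)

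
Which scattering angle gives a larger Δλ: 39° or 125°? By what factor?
125° produces the larger shift by a factor of 7.061

Calculate both shifts using Δλ = λ_C(1 - cos θ):

For θ₁ = 39°:
Δλ₁ = 2.4263 × (1 - cos(39°))
Δλ₁ = 2.4263 × 0.2229
Δλ₁ = 0.5407 pm

For θ₂ = 125°:
Δλ₂ = 2.4263 × (1 - cos(125°))
Δλ₂ = 2.4263 × 1.5736
Δλ₂ = 3.8180 pm

The 125° angle produces the larger shift.
Ratio: 3.8180/0.5407 = 7.061

(Intermediate values are shown rounded; full precision is carried through to the final answer.)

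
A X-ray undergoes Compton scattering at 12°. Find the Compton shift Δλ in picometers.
0.0530 pm

Using the Compton scattering formula:
Δλ = λ_C(1 - cos θ)

where λ_C = h/(m_e·c) ≈ 2.4263 pm is the Compton wavelength of an electron.

For θ = 12°:
cos(12°) = 0.9781
1 - cos(12°) = 0.0219

Δλ = 2.4263 × 0.0219
Δλ = 0.0530 pm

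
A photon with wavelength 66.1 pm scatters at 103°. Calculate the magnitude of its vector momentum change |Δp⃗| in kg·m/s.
1.5355e-23 kg·m/s

Photon momentum magnitude is p = h/λ.

Initial momentum:
p₀ = h/λ = 6.6261e-34/6.6100e-11 = 1.0024e-23 kg·m/s

After scattering:
λ' = λ + Δλ = 66.1 + 2.9721 = 69.0721 pm
p' = h/λ' = 6.6261e-34/6.9072e-11 = 9.5930e-24 kg·m/s

Momentum is a vector; the scattered photon's direction makes angle θ = 103° with the incident direction. The magnitude of the vector change Δp⃗ = p⃗₀ − p⃗' is found from the law of cosines:
|Δp⃗|² = p₀² + p'² − 2p₀p'cos θ
|Δp⃗|² = (1.0024e-23)² + (9.5930e-24)² − 2·1.0024e-23·9.5930e-24·cos(103°)
|Δp⃗| = 1.5355e-23 kg·m/s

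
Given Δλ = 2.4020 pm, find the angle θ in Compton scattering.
89.43°

From the Compton formula Δλ = λ_C(1 - cos θ), we can solve for θ:

cos θ = 1 - Δλ/λ_C

Given:
- Δλ = 2.4020 pm
- λ_C = h/(m_e·c) ≈ 2.42631024 pm

cos θ = 1 - 2.4020/2.42631024
cos θ = 1 - 0.989981
cos θ = 0.010019

θ = arccos(0.010019)
θ = 89.43°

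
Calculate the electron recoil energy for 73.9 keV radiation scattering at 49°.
3.5016 keV

By energy conservation: K_e = E_initial - E_final

First find the scattered photon energy:
Initial wavelength: λ = hc/E = 16.7773 pm
Compton shift: Δλ = λ_C(1 - cos(49°)) = 0.8345 pm
Final wavelength: λ' = 16.7773 + 0.8345 = 17.6118 pm
Final photon energy: E' = hc/λ' = 70.3984 keV

Electron kinetic energy:
K_e = E - E' = 73.9000 - 70.3984 = 3.5016 keV

(Intermediate values are shown rounded; full precision is carried through to the final answer.)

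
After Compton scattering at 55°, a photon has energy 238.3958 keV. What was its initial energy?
297.6000 keV

Convert final energy to wavelength (hc ≈ 1239.842 keV·pm):
λ' = hc/E' = 1239.842 / 238.3958 = 5.2008 pm

Calculate the Compton shift:
Δλ = λ_C(1 - cos(55°))
Δλ = 2.4263 × (1 - cos(55°))
Δλ = 1.0346 pm

Initial wavelength:
λ = λ' - Δλ = 5.2008 - 1.0346 = 4.1661 pm

Initial energy:
E = hc/λ = 1239.842 / 4.1661 = 297.6000 keV

(Intermediate values are shown rounded; full precision is carried through to the final answer.)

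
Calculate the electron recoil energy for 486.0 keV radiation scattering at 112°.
275.3695 keV

By energy conservation: K_e = E_initial - E_final

First find the scattered photon energy:
Initial wavelength: λ = hc/E = 2.5511 pm
Compton shift: Δλ = λ_C(1 - cos(112°)) = 3.3352 pm
Final wavelength: λ' = 2.5511 + 3.3352 = 5.8863 pm
Final photon energy: E' = hc/λ' = 210.6305 keV

Electron kinetic energy:
K_e = E - E' = 486.0000 - 210.6305 = 275.3695 keV

(Intermediate values are shown rounded; full precision is carried through to the final answer.)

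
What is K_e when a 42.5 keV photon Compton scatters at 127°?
4.9964 keV

By energy conservation: K_e = E_initial - E_final

First find the scattered photon energy:
Initial wavelength: λ = hc/E = 29.1728 pm
Compton shift: Δλ = λ_C(1 - cos(127°)) = 3.8865 pm
Final wavelength: λ' = 29.1728 + 3.8865 = 33.0593 pm
Final photon energy: E' = hc/λ' = 37.5036 keV

Electron kinetic energy:
K_e = E - E' = 42.5000 - 37.5036 = 4.9964 keV

(Intermediate values are shown rounded; full precision is carried through to the final answer.)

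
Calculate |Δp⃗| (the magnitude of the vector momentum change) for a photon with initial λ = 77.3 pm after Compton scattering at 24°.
3.5596e-24 kg·m/s

Photon momentum magnitude is p = h/λ.

Initial momentum:
p₀ = h/λ = 6.6261e-34/7.7300e-11 = 8.5719e-24 kg·m/s

After scattering:
λ' = λ + Δλ = 77.3 + 0.2098 = 77.5098 pm
p' = h/λ' = 6.6261e-34/7.7510e-11 = 8.5487e-24 kg·m/s

Momentum is a vector; the scattered photon's direction makes angle θ = 24° with the incident direction. The magnitude of the vector change Δp⃗ = p⃗₀ − p⃗' is found from the law of cosines:
|Δp⃗|² = p₀² + p'² − 2p₀p'cos θ
|Δp⃗|² = (8.5719e-24)² + (8.5487e-24)² − 2·8.5719e-24·8.5487e-24·cos(24°)
|Δp⃗| = 3.5596e-24 kg·m/s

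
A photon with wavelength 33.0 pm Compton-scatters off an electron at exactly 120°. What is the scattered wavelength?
36.6395 pm

Using the Compton formula: λ' = λ + λ_C(1 − cos θ)

For θ = 120°, cos θ = -1/2 (exact) = -0.5000, so:
1 − cos 120° = 1 − (-1/2) = 1.5000

Δλ = λ_C × 1.5000 = 2.4263 × 1.5000 = 3.6395 pm

λ' = 33.0 + 3.6395 = 36.6395 pm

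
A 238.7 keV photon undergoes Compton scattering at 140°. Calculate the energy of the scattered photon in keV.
130.7972 keV

First convert energy to wavelength:
λ = hc/E, with hc ≈ 1239.842 keV·pm (i.e. 1239.842 eV·nm)

For E = 238.7 keV = 238700 eV:
λ = 1239.842 keV·pm / 238.7 keV
λ = 5.1941 pm

Calculate the Compton shift:
Δλ = λ_C(1 - cos(140°)) = 2.4263 × 1.7660
Δλ = 4.2850 pm

Final wavelength:
λ' = 5.1941 + 4.2850 = 9.4791 pm

Final energy:
E' = hc/λ' = 1239.842 / 9.4791 = 130.7972 keV

(Intermediate values are shown rounded; full precision is carried through to the final answer.)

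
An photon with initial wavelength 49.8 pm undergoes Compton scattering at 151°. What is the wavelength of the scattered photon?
54.3484 pm

Using the Compton scattering formula:
λ' = λ + Δλ = λ + λ_C(1 - cos θ)

Given:
- Initial wavelength λ = 49.8 pm
- Scattering angle θ = 151°
- Compton wavelength λ_C ≈ 2.4263 pm

Calculate the shift:
Δλ = 2.4263 × (1 - cos(151°))
Δλ = 2.4263 × 1.8746
Δλ = 4.5484 pm

Final wavelength:
λ' = 49.8 + 4.5484 = 54.3484 pm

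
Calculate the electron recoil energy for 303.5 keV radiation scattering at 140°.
155.3728 keV

By energy conservation: K_e = E_initial - E_final

First find the scattered photon energy:
Initial wavelength: λ = hc/E = 4.0851 pm
Compton shift: Δλ = λ_C(1 - cos(140°)) = 4.2850 pm
Final wavelength: λ' = 4.0851 + 4.2850 = 8.3701 pm
Final photon energy: E' = hc/λ' = 148.1272 keV

Electron kinetic energy:
K_e = E - E' = 303.5000 - 148.1272 = 155.3728 keV

(Intermediate values are shown rounded; full precision is carried through to the final answer.)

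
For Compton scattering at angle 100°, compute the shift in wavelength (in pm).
2.8476 pm

Using the Compton scattering formula:
Δλ = λ_C(1 - cos θ)

where λ_C = h/(m_e·c) ≈ 2.4263 pm is the Compton wavelength of an electron.

For θ = 100°:
cos(100°) = -0.1736
1 - cos(100°) = 1.1736

Δλ = 2.4263 × 1.1736
Δλ = 2.8476 pm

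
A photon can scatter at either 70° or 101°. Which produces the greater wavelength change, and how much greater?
101° produces the larger shift by a factor of 1.810

Calculate both shifts using Δλ = λ_C(1 - cos θ):

For θ₁ = 70°:
Δλ₁ = 2.4263 × (1 - cos(70°))
Δλ₁ = 2.4263 × 0.6580
Δλ₁ = 1.5965 pm

For θ₂ = 101°:
Δλ₂ = 2.4263 × (1 - cos(101°))
Δλ₂ = 2.4263 × 1.1908
Δλ₂ = 2.8893 pm

The 101° angle produces the larger shift.
Ratio: 2.8893/1.5965 = 1.810

(Intermediate values are shown rounded; full precision is carried through to the final answer.)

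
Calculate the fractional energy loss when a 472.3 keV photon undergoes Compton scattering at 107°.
0.5443 (or 54.43%)

Calculate initial and final photon energies:

Initial: E₀ = 472.3 keV → λ₀ = 2.6251 pm
Compton shift: Δλ = 3.1357 pm
Final wavelength: λ' = 5.7608 pm
Final energy: E' = 215.2201 keV

Fractional energy loss:
(E₀ - E')/E₀ = (472.3000 - 215.2201)/472.3000
= 257.0799/472.3000
= 0.5443
= 54.43%

(Intermediate values are shown rounded; full precision is carried through to the final answer.)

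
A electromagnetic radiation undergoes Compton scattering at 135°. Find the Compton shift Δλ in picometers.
4.1420 pm

Using the Compton scattering formula:
Δλ = λ_C(1 - cos θ)

where λ_C = h/(m_e·c) ≈ 2.4263 pm is the Compton wavelength of an electron.

For θ = 135°:
cos(135°) = -0.7071
1 - cos(135°) = 1.7071

Δλ = 2.4263 × 1.7071
Δλ = 4.1420 pm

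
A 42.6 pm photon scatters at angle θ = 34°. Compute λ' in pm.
43.0148 pm

Using the Compton scattering formula:
λ' = λ + Δλ = λ + λ_C(1 - cos θ)

Given:
- Initial wavelength λ = 42.6 pm
- Scattering angle θ = 34°
- Compton wavelength λ_C ≈ 2.4263 pm

Calculate the shift:
Δλ = 2.4263 × (1 - cos(34°))
Δλ = 2.4263 × 0.1710
Δλ = 0.4148 pm

Final wavelength:
λ' = 42.6 + 0.4148 = 43.0148 pm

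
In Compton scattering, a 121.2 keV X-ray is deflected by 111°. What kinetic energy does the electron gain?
29.5333 keV

By energy conservation: K_e = E_initial - E_final

First find the scattered photon energy:
Initial wavelength: λ = hc/E = 10.2297 pm
Compton shift: Δλ = λ_C(1 - cos(111°)) = 3.2958 pm
Final wavelength: λ' = 10.2297 + 3.2958 = 13.5255 pm
Final photon energy: E' = hc/λ' = 91.6667 keV

Electron kinetic energy:
K_e = E - E' = 121.2000 - 91.6667 = 29.5333 keV

(Intermediate values are shown rounded; full precision is carried through to the final answer.)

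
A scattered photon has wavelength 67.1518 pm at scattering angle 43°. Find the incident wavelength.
66.5000 pm

From λ' = λ + Δλ, we have λ = λ' - Δλ

First calculate the Compton shift:
Δλ = λ_C(1 - cos θ)
Δλ = 2.4263 × (1 - cos(43°))
Δλ = 2.4263 × 0.2686
Δλ = 0.6518 pm

Initial wavelength:
λ = λ' - Δλ
λ = 67.1518 - 0.6518
λ = 66.5000 pm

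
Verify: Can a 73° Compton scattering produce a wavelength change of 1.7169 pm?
Yes, consistent

Calculate the expected shift for θ = 73°:

Δλ_expected = λ_C(1 - cos(73°))
Δλ_expected = 2.4263 × (1 - cos(73°))
Δλ_expected = 2.4263 × 0.7076
Δλ_expected = 1.7169 pm

Given shift: 1.7169 pm
Expected shift: 1.7169 pm
Difference: 0.0000 pm

The values match. This is consistent with Compton scattering at the stated angle.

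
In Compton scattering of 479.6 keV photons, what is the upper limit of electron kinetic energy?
312.9048 keV

Maximum energy transfer occurs at θ = 180° (backscattering).

Initial photon: E₀ = 479.6 keV → λ₀ = 2.5852 pm

Maximum Compton shift (at 180°):
Δλ_max = 2λ_C = 2 × 2.4263 = 4.8526 pm

Final wavelength:
λ' = 2.5852 + 4.8526 = 7.4378 pm

Minimum photon energy (maximum energy to electron):
E'_min = hc/λ' = 166.6952 keV

Maximum electron kinetic energy:
K_max = E₀ - E'_min = 479.6000 - 166.6952 = 312.9048 keV

(Intermediate values are shown rounded; full precision is carried through to the final answer.)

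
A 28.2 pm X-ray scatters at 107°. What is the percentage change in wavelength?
11.1195%

Calculate the Compton shift:
Δλ = λ_C(1 - cos(107°))
Δλ = 2.4263 × (1 - cos(107°))
Δλ = 2.4263 × 1.2924
Δλ = 3.1357 pm

Percentage change:
(Δλ/λ₀) × 100 = (3.1357/28.2) × 100
= 11.1195%

(Intermediate values are shown rounded; full precision is carried through to the final answer.)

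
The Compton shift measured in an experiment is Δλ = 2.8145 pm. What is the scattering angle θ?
99.21°

From the Compton formula Δλ = λ_C(1 - cos θ), we can solve for θ:

cos θ = 1 - Δλ/λ_C

Given:
- Δλ = 2.8145 pm
- λ_C = h/(m_e·c) ≈ 2.42631024 pm

cos θ = 1 - 2.8145/2.42631024
cos θ = 1 - 1.159992
cos θ = -0.159992

θ = arccos(-0.159992)
θ = 99.21°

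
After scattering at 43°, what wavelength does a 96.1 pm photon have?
96.7518 pm

Using the Compton scattering formula:
λ' = λ + Δλ = λ + λ_C(1 - cos θ)

Given:
- Initial wavelength λ = 96.1 pm
- Scattering angle θ = 43°
- Compton wavelength λ_C ≈ 2.4263 pm

Calculate the shift:
Δλ = 2.4263 × (1 - cos(43°))
Δλ = 2.4263 × 0.2686
Δλ = 0.6518 pm

Final wavelength:
λ' = 96.1 + 0.6518 = 96.7518 pm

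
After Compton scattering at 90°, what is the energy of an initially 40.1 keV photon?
37.1822 keV

First convert energy to wavelength:
λ = hc/E, with hc ≈ 1239.842 keV·pm (i.e. 1239.842 eV·nm)

For E = 40.1 keV = 40100 eV:
λ = 1239.842 keV·pm / 40.1 keV
λ = 30.9188 pm

Calculate the Compton shift:
Δλ = λ_C(1 - cos(90°)) = 2.4263 × 1.0000
Δλ = 2.4263 pm

Final wavelength:
λ' = 30.9188 + 2.4263 = 33.3451 pm

Final energy:
E' = hc/λ' = 1239.842 / 33.3451 = 37.1822 keV

(Intermediate values are shown rounded; full precision is carried through to the final answer.)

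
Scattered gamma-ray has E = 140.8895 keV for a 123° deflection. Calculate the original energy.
245.4001 keV

Convert final energy to wavelength (hc ≈ 1239.842 keV·pm):
λ' = hc/E' = 1239.842 / 140.8895 = 8.8001 pm

Calculate the Compton shift:
Δλ = λ_C(1 - cos(123°))
Δλ = 2.4263 × (1 - cos(123°))
Δλ = 3.7478 pm

Initial wavelength:
λ = λ' - Δλ = 8.8001 - 3.7478 = 5.0523 pm

Initial energy:
E = hc/λ = 1239.842 / 5.0523 = 245.4001 keV

(Intermediate values are shown rounded; full precision is carried through to the final answer.)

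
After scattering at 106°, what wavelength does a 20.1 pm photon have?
23.1951 pm

Using the Compton scattering formula:
λ' = λ + Δλ = λ + λ_C(1 - cos θ)

Given:
- Initial wavelength λ = 20.1 pm
- Scattering angle θ = 106°
- Compton wavelength λ_C ≈ 2.4263 pm

Calculate the shift:
Δλ = 2.4263 × (1 - cos(106°))
Δλ = 2.4263 × 1.2756
Δλ = 3.0951 pm

Final wavelength:
λ' = 20.1 + 3.0951 = 23.1951 pm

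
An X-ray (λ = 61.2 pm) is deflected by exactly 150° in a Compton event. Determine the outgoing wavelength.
65.7276 pm

Using the Compton formula: λ' = λ + λ_C(1 − cos θ)

For θ = 150°, cos θ = -√3/2 (exact) ≈ -0.8660, so:
1 − cos 150° = 1 − (-√3/2) ≈ 1.8660

Δλ = λ_C × 1.8660 = 2.4263 × 1.8660 = 4.5276 pm

λ' = 61.2 + 4.5276 = 65.7276 pm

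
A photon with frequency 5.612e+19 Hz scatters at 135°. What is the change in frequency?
2.451e+19 Hz (decrease)

Convert frequency to wavelength (c = 299792458 m/s):
λ₀ = c/f₀ = 299792458/5.612e+19 = 5.3419896e-12 m = 5.3420 pm

Calculate Compton shift:
Δλ = λ_C(1 - cos(135°)) = 4.1420 pm

Final wavelength:
λ' = λ₀ + Δλ = 5.3420 + 4.1420 = 9.4840 pm

Final frequency:
f' = c/λ' = 299792458/9.4839603e-12 = 3.1610472e+19 Hz

Frequency shift (decrease):
Δf = f₀ - f' = 5.612e+19 - 3.1610472e+19 = 2.451e+19 Hz

(Intermediate values are shown rounded; full precision is carried through to the final answer.)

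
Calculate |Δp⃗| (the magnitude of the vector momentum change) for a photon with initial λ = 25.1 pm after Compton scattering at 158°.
4.7764e-23 kg·m/s

Photon momentum magnitude is p = h/λ.

Initial momentum:
p₀ = h/λ = 6.6261e-34/2.5100e-11 = 2.6399e-23 kg·m/s

After scattering:
λ' = λ + Δλ = 25.1 + 4.6759 = 29.7759 pm
p' = h/λ' = 6.6261e-34/2.9776e-11 = 2.2253e-23 kg·m/s

Momentum is a vector; the scattered photon's direction makes angle θ = 158° with the incident direction. The magnitude of the vector change Δp⃗ = p⃗₀ − p⃗' is found from the law of cosines:
|Δp⃗|² = p₀² + p'² − 2p₀p'cos θ
|Δp⃗|² = (2.6399e-23)² + (2.2253e-23)² − 2·2.6399e-23·2.2253e-23·cos(158°)
|Δp⃗| = 4.7764e-23 kg·m/s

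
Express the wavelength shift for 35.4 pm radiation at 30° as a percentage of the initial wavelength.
0.9183%

Calculate the Compton shift:
Δλ = λ_C(1 - cos(30°))
Δλ = 2.4263 × (1 - cos(30°))
Δλ = 2.4263 × 0.1340
Δλ = 0.3251 pm

Percentage change:
(Δλ/λ₀) × 100 = (0.3251/35.4) × 100
= 0.9183%

(Intermediate values are shown rounded; full precision is carried through to the final answer.)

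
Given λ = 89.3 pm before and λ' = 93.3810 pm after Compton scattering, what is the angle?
133.00°

First find the wavelength shift:
Δλ = λ' - λ = 93.3810 - 89.3 = 4.0810 pm

Using Δλ = λ_C(1 - cos θ), with λ_C = h/(m_e·c) ≈ 2.42631024 pm:
cos θ = 1 - Δλ/λ_C
cos θ = 1 - 4.0810/2.42631024
cos θ = -0.681978

θ = arccos(-0.681978)
θ = 133.00°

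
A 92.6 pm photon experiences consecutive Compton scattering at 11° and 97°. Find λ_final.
95.3666 pm

Apply Compton shift twice:

First scattering at θ₁ = 11°:
Δλ₁ = λ_C(1 - cos(11°))
Δλ₁ = 2.4263 × 0.0184
Δλ₁ = 0.0446 pm

After first scattering:
λ₁ = 92.6 + 0.0446 = 92.6446 pm

Second scattering at θ₂ = 97°:
Δλ₂ = λ_C(1 - cos(97°))
Δλ₂ = 2.4263 × 1.1219
Δλ₂ = 2.7220 pm

Final wavelength:
λ₂ = 92.6446 + 2.7220 = 95.3666 pm

Total shift: Δλ_total = 0.0446 + 2.7220 = 2.7666 pm

(Intermediate values are shown rounded; full precision is carried through to the final answer.)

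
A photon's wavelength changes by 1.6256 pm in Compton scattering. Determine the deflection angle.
70.73°

From the Compton formula Δλ = λ_C(1 - cos θ), we can solve for θ:

cos θ = 1 - Δλ/λ_C

Given:
- Δλ = 1.6256 pm
- λ_C = h/(m_e·c) ≈ 2.42631024 pm

cos θ = 1 - 1.6256/2.42631024
cos θ = 1 - 0.669989
cos θ = 0.330011

θ = arccos(0.330011)
θ = 70.73°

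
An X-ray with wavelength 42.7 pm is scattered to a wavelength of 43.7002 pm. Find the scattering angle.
54.00°

First find the wavelength shift:
Δλ = λ' - λ = 43.7002 - 42.7 = 1.0002 pm

Using Δλ = λ_C(1 - cos θ), with λ_C = h/(m_e·c) ≈ 2.42631024 pm:
cos θ = 1 - Δλ/λ_C
cos θ = 1 - 1.0002/2.42631024
cos θ = 0.587769

θ = arccos(0.587769)
θ = 54.00°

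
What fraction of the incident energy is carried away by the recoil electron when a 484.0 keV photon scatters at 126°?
0.6006 (or 60.06%)

Calculate initial and final photon energies:

Initial: E₀ = 484.0 keV → λ₀ = 2.5617 pm
Compton shift: Δλ = 3.8525 pm
Final wavelength: λ' = 6.4141 pm
Final energy: E' = 193.2989 keV

Fractional energy loss:
(E₀ - E')/E₀ = (484.0000 - 193.2989)/484.0000
= 290.7011/484.0000
= 0.6006
= 60.06%

(Intermediate values are shown rounded; full precision is carried through to the final answer.)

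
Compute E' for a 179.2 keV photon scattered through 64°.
149.7132 keV

First convert energy to wavelength:
λ = hc/E, with hc ≈ 1239.842 keV·pm (i.e. 1239.842 eV·nm)

For E = 179.2 keV = 179200 eV:
λ = 1239.842 keV·pm / 179.2 keV
λ = 6.9188 pm

Calculate the Compton shift:
Δλ = λ_C(1 - cos(64°)) = 2.4263 × 0.5616
Δλ = 1.3627 pm

Final wavelength:
λ' = 6.9188 + 1.3627 = 8.2814 pm

Final energy:
E' = hc/λ' = 1239.842 / 8.2814 = 149.7132 keV

(Intermediate values are shown rounded; full precision is carried through to the final answer.)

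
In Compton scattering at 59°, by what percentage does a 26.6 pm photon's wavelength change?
4.4236%

Calculate the Compton shift:
Δλ = λ_C(1 - cos(59°))
Δλ = 2.4263 × (1 - cos(59°))
Δλ = 2.4263 × 0.4850
Δλ = 1.1767 pm

Percentage change:
(Δλ/λ₀) × 100 = (1.1767/26.6) × 100
= 4.4236%

(Intermediate values are shown rounded; full precision is carried through to the final answer.)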